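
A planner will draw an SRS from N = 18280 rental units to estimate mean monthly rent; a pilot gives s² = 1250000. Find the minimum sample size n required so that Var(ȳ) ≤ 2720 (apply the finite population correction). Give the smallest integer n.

449

Without fpc, n₀ = s²/D = 1250000/2720 = 459.5588.
With fpc, (1 − n/N)·s²/n ≤ D requires n ≥ n₀/(1 + n₀/N) = 459.5588/(1 + 459.5588/18280) = 448.2888.
Rounding up, n = 449.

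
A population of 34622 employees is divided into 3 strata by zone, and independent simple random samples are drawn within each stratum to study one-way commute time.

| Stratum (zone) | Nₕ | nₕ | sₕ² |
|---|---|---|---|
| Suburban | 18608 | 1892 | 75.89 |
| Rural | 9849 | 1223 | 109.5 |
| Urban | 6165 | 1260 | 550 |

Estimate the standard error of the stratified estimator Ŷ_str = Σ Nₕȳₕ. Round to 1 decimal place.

Var(Ŷ_str) = Σₕ Nₕ²(1 − fₕ)sₕ²/nₕ.
Suburban: 18608²·(1 − 1892/18608)·75.89/1892 = 1.2476578 × 10^7.
Rural: 9849²·(1 − 1223/9849)·109.5/1223 = 7.6065768 × 10^6.
Urban: 6165²·(1 − 1260/6165)·550/1260 = 1.3199705 × 10^7.
Sum = 3.328286 × 10^7.
SE = √(3.328286 × 10^7) = 5769.1.

5769.1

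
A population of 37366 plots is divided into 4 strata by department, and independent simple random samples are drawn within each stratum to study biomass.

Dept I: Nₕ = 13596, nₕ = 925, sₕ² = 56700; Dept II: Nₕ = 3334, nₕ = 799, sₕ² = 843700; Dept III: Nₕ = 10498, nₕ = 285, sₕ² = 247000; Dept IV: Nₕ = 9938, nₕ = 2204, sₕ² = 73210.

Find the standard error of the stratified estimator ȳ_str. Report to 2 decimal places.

9.07

Var(ȳ_str) = Σₕ Wₕ²(1 − fₕ)sₕ²/nₕ with Wₕ = Nₕ/N, N = 37366.
Dept I: Wₕ = 0.36386019; term = 0.36386019²·(1 − 0.06803472)·56700/925 = 7.5632796.
Dept II: Wₕ = 0.08922550; term = 0.08922550²·(1 − 0.23965207)·843700/799 = 6.3919241.
Dept III: Wₕ = 0.28095060; term = 0.28095060²·(1 − 0.02714803)·247000/285 = 66.551642.
Dept IV: Wₕ = 0.26596371; term = 0.26596371²·(1 − 0.22177501)·73210/2204 = 1.8285581.
Sum = 82.335404.
SE = √(82.335404) = 9.07.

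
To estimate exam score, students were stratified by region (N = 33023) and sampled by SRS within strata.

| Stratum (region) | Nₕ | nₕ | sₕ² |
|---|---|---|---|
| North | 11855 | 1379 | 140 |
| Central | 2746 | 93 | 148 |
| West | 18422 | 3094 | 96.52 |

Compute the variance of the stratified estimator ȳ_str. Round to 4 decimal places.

0.0303

Var(ȳ_str) = Σₕ Wₕ²(1 − fₕ)sₕ²/nₕ with Wₕ = Nₕ/N, N = 33023.
North: Wₕ = 0.35899222; term = 0.35899222²·(1 − 0.11632223)·140/1379 = 0.011561862.
Central: Wₕ = 0.08315417; term = 0.08315417²·(1 − 0.03386744)·148/93 = 0.01063123.
West: Wₕ = 0.55785362; term = 0.55785362²·(1 − 0.16795136)·96.52/3094 = 0.0080776722.
Sum = 0.030270764.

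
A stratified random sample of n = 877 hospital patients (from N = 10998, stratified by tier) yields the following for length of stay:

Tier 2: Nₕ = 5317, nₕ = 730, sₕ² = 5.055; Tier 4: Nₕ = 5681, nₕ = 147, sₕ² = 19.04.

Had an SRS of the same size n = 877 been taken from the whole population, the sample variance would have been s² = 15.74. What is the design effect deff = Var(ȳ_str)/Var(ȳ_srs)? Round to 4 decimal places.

Var(ȳ_str) = Σ Wₕ²(1−fₕ)sₕ²/nₕ with Wₕ = Nₕ/10998:
  Tier 2: (5317/10998)²·(1−730/5317)·5.055/730 = 0.0013962599
  Tier 4: (5681/10998)²·(1−147/5681)·19.04/147 = 0.033665582
  → Var(ȳ_str) = 0.035061842.
Var(ȳ_srs) = (1 − 877/10998)·15.74/877 = 0.016516379.
deff = 0.035061842 / 0.016516379 = 2.1229.

2.1229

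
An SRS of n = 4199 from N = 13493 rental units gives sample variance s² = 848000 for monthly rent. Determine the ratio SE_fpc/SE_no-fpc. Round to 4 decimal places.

f = n/N = 4199/13493 = 0.31119840.
SE_no-fpc = √(s²/n) = 14.211011; SE_fpc = √((1−f)s²/n) = 11.794297.
Ratio = √(1−f) = 0.82994072.

0.8299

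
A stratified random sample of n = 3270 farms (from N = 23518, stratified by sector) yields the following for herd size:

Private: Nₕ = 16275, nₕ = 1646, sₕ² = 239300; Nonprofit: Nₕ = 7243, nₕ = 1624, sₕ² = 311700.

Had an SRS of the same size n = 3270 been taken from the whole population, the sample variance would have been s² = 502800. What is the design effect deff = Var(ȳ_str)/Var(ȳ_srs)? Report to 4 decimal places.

0.5794

Var(ȳ_str) = Σ Wₕ²(1−fₕ)sₕ²/nₕ with Wₕ = Nₕ/23518:
  Private: (16275/23518)²·(1−1646/16275)·239300/1646 = 62.581754
  Nonprofit: (7243/23518)²·(1−1624/7243)·311700/1624 = 14.123018
  → Var(ȳ_str) = 76.704772.
Var(ȳ_srs) = (1 − 3270/23518)·502800/3270 = 132.3821.
deff = 76.704772 / 132.3821 = 0.5794.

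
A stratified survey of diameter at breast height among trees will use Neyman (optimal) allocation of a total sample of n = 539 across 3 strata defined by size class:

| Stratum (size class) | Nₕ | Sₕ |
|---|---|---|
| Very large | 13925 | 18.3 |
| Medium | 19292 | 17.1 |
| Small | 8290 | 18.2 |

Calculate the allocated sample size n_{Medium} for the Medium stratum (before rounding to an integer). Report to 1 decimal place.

241.7

Neyman allocation: nₕ = n·NₕSₕ / Σⱼ NⱼSⱼ.
Σ NⱼSⱼ = 13925·18.3 + 19292·17.1 + 8290·18.2 = 735598.7.
n_{Medium} = 539·19292·17.1 / 735598.7 = 241.7.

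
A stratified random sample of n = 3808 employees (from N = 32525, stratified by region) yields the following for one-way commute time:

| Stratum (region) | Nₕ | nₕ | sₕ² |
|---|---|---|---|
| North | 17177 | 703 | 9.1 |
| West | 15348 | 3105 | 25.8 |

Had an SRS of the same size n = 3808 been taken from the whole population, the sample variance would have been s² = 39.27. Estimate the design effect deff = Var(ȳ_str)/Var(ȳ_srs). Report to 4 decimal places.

Var(ȳ_str) = Σ Wₕ²(1−fₕ)sₕ²/nₕ with Wₕ = Nₕ/32525:
  North: (17177/32525)²·(1−703/17177)·9.1/703 = 0.0034625642
  West: (15348/32525)²·(1−3105/15348)·25.8/3105 = 0.0014759211
  → Var(ȳ_str) = 0.0049384853.
Var(ȳ_srs) = (1 − 3808/32525)·39.27/3808 = 0.0091051211.
deff = 0.0049384853 / 0.0091051211 = 0.5424.

0.5424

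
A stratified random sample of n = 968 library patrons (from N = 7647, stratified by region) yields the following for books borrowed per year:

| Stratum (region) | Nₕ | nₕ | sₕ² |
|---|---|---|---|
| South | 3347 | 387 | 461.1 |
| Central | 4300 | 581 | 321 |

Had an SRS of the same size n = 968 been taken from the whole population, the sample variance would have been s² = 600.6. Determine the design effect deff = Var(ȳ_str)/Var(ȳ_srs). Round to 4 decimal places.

Var(ȳ_str) = Σ Wₕ²(1−fₕ)sₕ²/nₕ with Wₕ = Nₕ/7647:
  South: (3347/7647)²·(1−387/3347)·461.1/387 = 0.2018596
  Central: (4300/7647)²·(1−581/4300)·321/581 = 0.15109196
  → Var(ȳ_str) = 0.35295156.
Var(ȳ_srs) = (1 − 968/7647)·600.6/968 = 0.54191394.
deff = 0.35295156 / 0.54191394 = 0.6513.

0.6513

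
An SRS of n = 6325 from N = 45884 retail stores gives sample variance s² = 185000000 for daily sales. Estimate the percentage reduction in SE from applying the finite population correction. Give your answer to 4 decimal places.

f = n/N = 6325/45884 = 0.13784762.
SE_no-fpc = √(s²/n) = 171.02342; SE_fpc = √((1−f)s²/n) = 158.79895.
Ratio = √(1−f) = 0.92852161. Reduction = 100·(1 − 0.92852161) = 7.1478%.

7.1478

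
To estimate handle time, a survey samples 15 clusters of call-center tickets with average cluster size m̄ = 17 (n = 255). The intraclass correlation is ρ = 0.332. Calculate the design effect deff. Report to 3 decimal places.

deff = 1 + (17 − 1)·0.332 = 1 + 5.312 = 6.312.

6.312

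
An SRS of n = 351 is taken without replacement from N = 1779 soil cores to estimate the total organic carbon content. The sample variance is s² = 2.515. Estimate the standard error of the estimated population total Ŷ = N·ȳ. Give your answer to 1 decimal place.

Var(Ŷ) = N²·Var(ȳ) = N²·(1 − n/N)·s²/n.
f = 351/1779 = 0.19730185; Var(ȳ) = 0.80269815·2.515/351 = 0.0057515266.
Var(Ŷ) = 1779² · 0.0057515266 = 18202.667.
SE(Ŷ) = √(18202.667) = 134.9.

134.9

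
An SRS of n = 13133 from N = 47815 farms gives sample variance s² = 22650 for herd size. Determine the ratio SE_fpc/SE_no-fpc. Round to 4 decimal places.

0.8517

f = n/N = 13133/47815 = 0.27466276.
SE_no-fpc = √(s²/n) = 1.3132643; SE_fpc = √((1−f)s²/n) = 1.1184643.
Ratio = √(1−f) = 0.85166733.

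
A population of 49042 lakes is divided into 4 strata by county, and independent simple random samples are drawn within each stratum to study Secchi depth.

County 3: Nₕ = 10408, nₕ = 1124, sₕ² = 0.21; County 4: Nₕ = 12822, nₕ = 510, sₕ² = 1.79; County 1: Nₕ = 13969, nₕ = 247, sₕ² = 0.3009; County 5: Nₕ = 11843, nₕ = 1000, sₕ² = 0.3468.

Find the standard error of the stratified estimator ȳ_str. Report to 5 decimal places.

0.01880

Var(ȳ_str) = Σₕ Wₕ²(1 − fₕ)sₕ²/nₕ with Wₕ = Nₕ/N, N = 49042.
County 3: Wₕ = 0.21222626; term = 0.21222626²·(1 − 0.10799385)·0.21/1124 = 7.5061814 × 10^-6.
County 4: Wₕ = 0.26144937; term = 0.26144937²·(1 − 0.03977539)·1.79/510 = 2.3037263 × 10^-4.
County 1: Wₕ = 0.28483749; term = 0.28483749²·(1 − 0.01768201)·0.3009/247 = 9.7089356 × 10^-5.
County 5: Wₕ = 0.24148689; term = 0.24148689²·(1 − 0.08443806)·0.3468/1000 = 1.8516288 × 10^-5.
Sum = 3.5348446 × 10^-4.
SE = √(3.5348446 × 10^-4) = 0.01880.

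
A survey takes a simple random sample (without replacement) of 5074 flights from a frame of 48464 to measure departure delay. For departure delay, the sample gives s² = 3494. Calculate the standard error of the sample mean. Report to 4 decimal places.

0.7852

Under SRS without replacement, Var(ȳ) = (1 − f)·s²/n with f = n/N = 5074/48464 = 0.10469627.
Var(ȳ) = (1 − 0.10469627)·3494/5074 = 0.89530373·0.68860859 = 0.61651384.
SE(ȳ) = √(0.61651384) = 0.7852.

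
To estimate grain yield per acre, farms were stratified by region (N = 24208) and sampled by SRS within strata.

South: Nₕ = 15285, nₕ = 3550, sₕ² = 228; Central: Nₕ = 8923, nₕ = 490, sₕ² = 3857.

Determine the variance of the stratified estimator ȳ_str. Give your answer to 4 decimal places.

Var(ȳ_str) = Σₕ Wₕ²(1 − fₕ)sₕ²/nₕ with Wₕ = Nₕ/N, N = 24208.
South: Wₕ = 0.63140284; term = 0.63140284²·(1 − 0.23225384)·228/3550 = 0.019657904.
Central: Wₕ = 0.36859716; term = 0.36859716²·(1 − 0.05491427)·3857/490 = 1.010715.
Sum = 1.0303729.

1.0304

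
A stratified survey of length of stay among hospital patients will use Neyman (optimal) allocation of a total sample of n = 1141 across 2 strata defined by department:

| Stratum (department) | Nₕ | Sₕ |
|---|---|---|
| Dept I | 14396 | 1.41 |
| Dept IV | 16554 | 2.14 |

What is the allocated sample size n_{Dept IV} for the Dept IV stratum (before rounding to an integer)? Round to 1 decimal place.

Neyman allocation: nₕ = n·NₕSₕ / Σⱼ NⱼSⱼ.
Σ NⱼSⱼ = 14396·1.41 + 16554·2.14 = 55723.92.
n_{Dept IV} = 1141·16554·2.14 / 55723.92 = 725.4.

725.4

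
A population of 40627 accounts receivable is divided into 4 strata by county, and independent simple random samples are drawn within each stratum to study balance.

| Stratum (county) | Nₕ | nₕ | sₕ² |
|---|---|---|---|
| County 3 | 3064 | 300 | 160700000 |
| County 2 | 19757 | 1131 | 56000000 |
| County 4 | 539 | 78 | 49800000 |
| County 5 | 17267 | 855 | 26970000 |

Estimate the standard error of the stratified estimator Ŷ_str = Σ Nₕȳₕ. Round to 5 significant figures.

5.6440 × 10^6

Var(Ŷ_str) = Σₕ Nₕ²(1 − fₕ)sₕ²/nₕ.
County 3: 3064²·(1 − 300/3064)·160700000/300 = 4.5365053 × 10^12.
County 2: 19757²·(1 − 1131/19757)·56000000/1131 = 1.822074 × 10^13.
County 4: 539²·(1 − 78/539)·49800000/78 = 1.5864428 × 10^11.
County 5: 17267²·(1 − 855/17267)·26970000/855 = 8.9390883 × 10^12.
Sum = 3.1854978 × 10^13.
SE = √(3.1854978 × 10^13) = 5.6440 × 10^6.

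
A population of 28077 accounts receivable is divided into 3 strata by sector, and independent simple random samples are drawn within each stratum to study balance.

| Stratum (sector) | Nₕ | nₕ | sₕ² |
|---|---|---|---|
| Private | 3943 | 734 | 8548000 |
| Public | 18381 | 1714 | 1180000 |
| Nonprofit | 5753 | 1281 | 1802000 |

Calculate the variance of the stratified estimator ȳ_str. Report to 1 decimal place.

Var(ȳ_str) = Σₕ Wₕ²(1 − fₕ)sₕ²/nₕ with Wₕ = Nₕ/N, N = 28077.
Private: Wₕ = 0.14043523; term = 0.14043523²·(1 − 0.18615268)·8548000/734 = 186.92334.
Public: Wₕ = 0.65466396; term = 0.65466396²·(1 − 0.09324846)·1180000/1714 = 267.5447.
Nonprofit: Wₕ = 0.20490081; term = 0.20490081²·(1 − 0.22266643)·1802000/1281 = 45.909274.
Sum = 500.37731.

500.4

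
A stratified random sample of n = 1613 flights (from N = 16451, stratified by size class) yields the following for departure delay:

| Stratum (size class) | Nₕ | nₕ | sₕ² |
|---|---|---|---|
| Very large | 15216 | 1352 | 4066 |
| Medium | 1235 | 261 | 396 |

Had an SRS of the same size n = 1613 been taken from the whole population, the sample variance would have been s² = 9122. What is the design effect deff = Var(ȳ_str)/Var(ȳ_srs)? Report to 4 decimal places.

Var(ȳ_str) = Σ Wₕ²(1−fₕ)sₕ²/nₕ with Wₕ = Nₕ/16451:
  Very large: (15216/16451)²·(1−1352/15216)·4066/1352 = 2.3442025
  Medium: (1235/16451)²·(1−261/1235)·396/261 = 0.006743665
  → Var(ȳ_str) = 2.3509462.
Var(ȳ_srs) = (1 − 1613/16451)·9122/1613 = 5.1008055.
deff = 2.3509462 / 5.1008055 = 0.4609.

0.4609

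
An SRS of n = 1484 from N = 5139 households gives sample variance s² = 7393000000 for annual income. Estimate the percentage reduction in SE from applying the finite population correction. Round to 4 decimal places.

f = n/N = 1484/5139 = 0.28877213.
SE_no-fpc = √(s²/n) = 2231.996; SE_fpc = √((1−f)s²/n) = 1882.3388.
Ratio = √(1−f) = 0.84334327. Reduction = 100·(1 − 0.84334327) = 15.6657%.

15.6657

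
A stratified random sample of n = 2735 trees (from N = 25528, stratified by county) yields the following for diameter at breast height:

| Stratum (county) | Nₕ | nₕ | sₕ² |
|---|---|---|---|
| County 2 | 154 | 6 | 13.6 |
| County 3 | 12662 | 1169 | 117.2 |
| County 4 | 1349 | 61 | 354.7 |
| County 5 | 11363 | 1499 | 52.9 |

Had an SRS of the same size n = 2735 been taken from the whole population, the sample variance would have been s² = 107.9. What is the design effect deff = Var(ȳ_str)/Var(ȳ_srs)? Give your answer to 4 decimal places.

Var(ȳ_str) = Σ Wₕ²(1−fₕ)sₕ²/nₕ with Wₕ = Nₕ/25528:
  County 2: (154/25528)²·(1−6/154)·13.6/6 = 7.9275048 × 10^-5
  County 3: (12662/25528)²·(1−1169/12662)·117.2/1169 = 0.022387997
  County 4: (1349/25528)²·(1−61/1349)·354.7/61 = 0.015503351
  County 5: (11363/25528)²·(1−1499/11363)·52.9/1499 = 0.0060696902
  → Var(ȳ_str) = 0.044040313.
Var(ȳ_srs) = (1 − 2735/25528)·107.9/2735 = 0.035224822.
deff = 0.044040313 / 0.035224822 = 1.2503.

1.2503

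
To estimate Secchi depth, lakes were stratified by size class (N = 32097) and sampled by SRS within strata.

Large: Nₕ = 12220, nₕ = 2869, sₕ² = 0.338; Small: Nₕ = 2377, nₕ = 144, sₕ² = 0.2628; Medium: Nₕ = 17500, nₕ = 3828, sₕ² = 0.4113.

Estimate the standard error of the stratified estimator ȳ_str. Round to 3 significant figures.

Var(ȳ_str) = Σₕ Wₕ²(1 − fₕ)sₕ²/nₕ with Wₕ = Nₕ/N, N = 32097.
Large: Wₕ = 0.38072094; term = 0.38072094²·(1 − 0.23477905)·0.338/2869 = 1.306732 × 10^-5.
Small: Wₕ = 0.07405677; term = 0.07405677²·(1 − 0.06058056)·0.2628/144 = 9.402685 × 10^-6.
Medium: Wₕ = 0.54522229; term = 0.54522229²·(1 − 0.21874286)·0.4113/3828 = 2.49533 × 10^-5.
Sum = 4.7423305 × 10^-5.
SE = √(4.7423305 × 10^-5) = 0.00689.

0.00689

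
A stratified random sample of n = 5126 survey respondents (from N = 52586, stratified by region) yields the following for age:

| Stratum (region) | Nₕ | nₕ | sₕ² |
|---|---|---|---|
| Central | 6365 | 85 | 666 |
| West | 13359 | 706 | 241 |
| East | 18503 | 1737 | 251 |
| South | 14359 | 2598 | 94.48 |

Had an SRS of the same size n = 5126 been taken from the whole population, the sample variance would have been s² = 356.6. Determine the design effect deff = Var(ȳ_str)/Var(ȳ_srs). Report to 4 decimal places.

Var(ȳ_str) = Σ Wₕ²(1−fₕ)sₕ²/nₕ with Wₕ = Nₕ/52586:
  Central: (6365/52586)²·(1−85/6365)·666/85 = 0.11325909
  West: (13359/52586)²·(1−706/13359)·241/706 = 0.020866015
  East: (18503/52586)²·(1−1737/18503)·251/1737 = 0.01621083
  South: (14359/52586)²·(1−2598/14359)·94.48/2598 = 0.0022208995
  → Var(ȳ_str) = 0.15255683.
Var(ȳ_srs) = (1 − 5126/52586)·356.6/5126 = 0.062785641.
deff = 0.15255683 / 0.062785641 = 2.4298.

2.4298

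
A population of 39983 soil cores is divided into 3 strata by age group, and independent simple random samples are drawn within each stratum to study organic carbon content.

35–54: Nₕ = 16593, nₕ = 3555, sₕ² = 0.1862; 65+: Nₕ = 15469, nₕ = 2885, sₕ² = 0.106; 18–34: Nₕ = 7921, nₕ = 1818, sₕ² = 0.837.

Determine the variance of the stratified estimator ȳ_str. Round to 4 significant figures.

2.548 × 10^-5

Var(ȳ_str) = Σₕ Wₕ²(1 − fₕ)sₕ²/nₕ with Wₕ = Nₕ/N, N = 39983.
35–54: Wₕ = 0.41500138; term = 0.41500138²·(1 − 0.21424697)·0.1862/3555 = 7.0880245 × 10^-6.
65+: Wₕ = 0.38688943; term = 0.38688943²·(1 − 0.18650204)·0.106/2885 = 4.4739409 × 10^-6.
18–34: Wₕ = 0.19810920; term = 0.19810920²·(1 − 0.22951648)·0.837/1818 = 1.3922083 × 10^-5.
Sum = 2.5484048 × 10^-5.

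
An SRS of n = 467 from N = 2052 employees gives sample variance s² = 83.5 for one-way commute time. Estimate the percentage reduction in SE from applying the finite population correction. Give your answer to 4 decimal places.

12.1127

f = n/N = 467/2052 = 0.22758285.
SE_no-fpc = √(s²/n) = 0.4228485; SE_fpc = √((1−f)s²/n) = 0.37162999.
Ratio = √(1−f) = 0.87887266. Reduction = 100·(1 − 0.87887266) = 12.1127%.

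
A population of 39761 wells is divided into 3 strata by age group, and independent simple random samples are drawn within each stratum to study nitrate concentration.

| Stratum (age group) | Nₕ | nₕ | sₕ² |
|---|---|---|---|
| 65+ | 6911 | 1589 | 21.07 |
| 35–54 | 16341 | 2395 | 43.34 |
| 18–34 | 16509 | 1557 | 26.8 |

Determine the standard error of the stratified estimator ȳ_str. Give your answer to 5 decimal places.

Var(ȳ_str) = Σₕ Wₕ²(1 − fₕ)sₕ²/nₕ with Wₕ = Nₕ/N, N = 39761.
65+: Wₕ = 0.17381354; term = 0.17381354²·(1 − 0.22992331)·21.07/1589 = 3.0849051 × 10^-4.
35–54: Wₕ = 0.41098061; term = 0.41098061²·(1 − 0.14656386)·43.34/2395 = 0.0026085375.
18–34: Wₕ = 0.41520585; term = 0.41520585²·(1 − 0.09431219)·26.8/1557 = 0.0026875196.
Sum = 0.0056045476.
SE = √(0.0056045476) = 0.07486.

0.07486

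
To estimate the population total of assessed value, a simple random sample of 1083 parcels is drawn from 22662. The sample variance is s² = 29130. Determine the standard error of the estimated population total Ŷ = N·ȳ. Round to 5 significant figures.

114690

Var(Ŷ) = N²·Var(ȳ) = N²·(1 − n/N)·s²/n.
f = 1083/22662 = 0.04778925; Var(ȳ) = 0.95221075·29130/1083 = 25.612095.
Var(Ŷ) = 22662² · 25.612095 = 1.3153507 × 10^10.
SE(Ŷ) = √(1.3153507 × 10^10) = 114690.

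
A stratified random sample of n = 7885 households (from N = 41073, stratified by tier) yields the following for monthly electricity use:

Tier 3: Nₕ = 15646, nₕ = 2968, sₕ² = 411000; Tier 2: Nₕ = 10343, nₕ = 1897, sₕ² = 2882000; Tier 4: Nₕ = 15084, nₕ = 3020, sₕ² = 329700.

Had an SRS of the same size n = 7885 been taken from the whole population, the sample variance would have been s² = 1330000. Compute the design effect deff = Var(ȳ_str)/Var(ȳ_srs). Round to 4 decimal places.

0.7831

Var(ȳ_str) = Σ Wₕ²(1−fₕ)sₕ²/nₕ with Wₕ = Nₕ/41073:
  Tier 3: (15646/41073)²·(1−2968/15646)·411000/2968 = 16.282427
  Tier 2: (10343/41073)²·(1−1897/10343)·2882000/1897 = 78.670407
  Tier 4: (15084/41073)²·(1−3020/15084)·329700/3020 = 11.77625
  → Var(ȳ_str) = 106.72908.
Var(ȳ_srs) = (1 − 7885/41073)·1330000/7885 = 136.29333.
deff = 106.72908 / 136.29333 = 0.7831.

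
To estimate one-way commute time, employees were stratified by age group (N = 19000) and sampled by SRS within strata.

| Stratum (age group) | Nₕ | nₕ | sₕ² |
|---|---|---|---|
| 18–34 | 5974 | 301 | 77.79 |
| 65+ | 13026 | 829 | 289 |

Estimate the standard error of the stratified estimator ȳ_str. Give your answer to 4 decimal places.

Var(ȳ_str) = Σₕ Wₕ²(1 − fₕ)sₕ²/nₕ with Wₕ = Nₕ/N, N = 19000.
18–34: Wₕ = 0.31442105; term = 0.31442105²·(1 − 0.05038500)·77.79/301 = 0.024262083.
65+: Wₕ = 0.68557895; term = 0.68557895²·(1 − 0.06364195)·289/829 = 0.15342644.
Sum = 0.17768852.
SE = √(0.17768852) = 0.4215.

0.4215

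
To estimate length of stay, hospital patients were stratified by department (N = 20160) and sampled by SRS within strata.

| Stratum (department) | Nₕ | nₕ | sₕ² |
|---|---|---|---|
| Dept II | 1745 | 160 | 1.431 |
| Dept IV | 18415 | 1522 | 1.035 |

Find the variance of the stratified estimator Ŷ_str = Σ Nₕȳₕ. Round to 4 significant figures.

Var(Ŷ_str) = Σₕ Nₕ²(1 − fₕ)sₕ²/nₕ.
Dept II: 1745²·(1 − 160/1745)·1.431/160 = 24736.847.
Dept IV: 18415²·(1 − 1522/18415)·1.035/1522 = 211545.7.
Sum = 236282.55.

236300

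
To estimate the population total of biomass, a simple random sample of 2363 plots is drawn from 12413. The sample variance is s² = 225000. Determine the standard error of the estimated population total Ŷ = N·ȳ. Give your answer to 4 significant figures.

109000

Var(Ŷ) = N²·Var(ȳ) = N²·(1 − n/N)·s²/n.
f = 2363/12413 = 0.19036494; Var(ȳ) = 0.80963506·225000/2363 = 77.091785.
Var(Ŷ) = 12413² · 77.091785 = 1.18785 × 10^10.
SE(Ŷ) = √(1.18785 × 10^10) = 109000.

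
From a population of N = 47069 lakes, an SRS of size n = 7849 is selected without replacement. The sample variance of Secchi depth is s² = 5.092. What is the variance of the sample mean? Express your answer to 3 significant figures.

5.41 × 10^-4

Under SRS without replacement, Var(ȳ) = (1 − f)·s²/n with f = n/N = 7849/47069 = 0.16675519.
Var(ȳ) = (1 − 0.16675519)·5.092/7849 = 0.83324481·6.4874506 × 10^-4 = 5.4056346 × 10^-4.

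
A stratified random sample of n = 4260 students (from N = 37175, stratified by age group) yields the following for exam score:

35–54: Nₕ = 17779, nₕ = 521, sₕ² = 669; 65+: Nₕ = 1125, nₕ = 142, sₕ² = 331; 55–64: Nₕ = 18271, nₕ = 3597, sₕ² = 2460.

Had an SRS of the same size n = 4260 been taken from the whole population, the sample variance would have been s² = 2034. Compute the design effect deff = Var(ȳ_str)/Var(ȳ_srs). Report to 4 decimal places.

Var(ȳ_str) = Σ Wₕ²(1−fₕ)sₕ²/nₕ with Wₕ = Nₕ/37175:
  35–54: (17779/37175)²·(1−521/17779)·669/521 = 0.28509148
  65+: (1125/37175)²·(1−142/1125)·331/142 = 0.0018652787
  55–64: (18271/37175)²·(1−3597/18271)·2460/3597 = 0.13267941
  → Var(ȳ_str) = 0.41963617.
Var(ȳ_srs) = (1 − 4260/37175)·2034/4260 = 0.4227506.
deff = 0.41963617 / 0.4227506 = 0.9926.

0.9926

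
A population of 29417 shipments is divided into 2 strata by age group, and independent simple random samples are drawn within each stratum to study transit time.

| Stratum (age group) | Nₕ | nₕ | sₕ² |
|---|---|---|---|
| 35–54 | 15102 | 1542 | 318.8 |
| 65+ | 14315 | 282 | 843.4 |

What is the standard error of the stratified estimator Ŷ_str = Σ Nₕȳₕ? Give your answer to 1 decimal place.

Var(Ŷ_str) = Σₕ Nₕ²(1 − fₕ)sₕ²/nₕ.
35–54: 15102²·(1 − 1542/15102)·318.8/1542 = 4.2337781 × 10^7.
65+: 14315²·(1 − 282/14315)·843.4/282 = 6.0079508 × 10^8.
Sum = 6.4313286 × 10^8.
SE = √(6.4313286 × 10^8) = 25360.1.

25360.1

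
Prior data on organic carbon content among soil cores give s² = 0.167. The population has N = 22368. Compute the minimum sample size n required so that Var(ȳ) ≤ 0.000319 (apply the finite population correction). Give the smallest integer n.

512

Without fpc, n₀ = s²/D = 0.167/0.000319 = 523.5110.
With fpc, (1 − n/N)·s²/n ≤ D requires n ≥ n₀/(1 + n₀/N) = 523.5110/(1 + 523.5110/22368) = 511.5387.
Rounding up, n = 512.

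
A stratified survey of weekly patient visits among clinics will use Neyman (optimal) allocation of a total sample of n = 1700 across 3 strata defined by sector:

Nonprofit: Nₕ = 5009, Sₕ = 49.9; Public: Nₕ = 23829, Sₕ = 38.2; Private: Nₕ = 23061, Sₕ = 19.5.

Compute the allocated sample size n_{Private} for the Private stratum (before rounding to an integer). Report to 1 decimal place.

474.9

Neyman allocation: nₕ = n·NₕSₕ / Σⱼ NⱼSⱼ.
Σ NⱼSⱼ = 5009·49.9 + 23829·38.2 + 23061·19.5 = 1.6099064 × 10^6.
n_{Private} = 1700·23061·19.5 / (1.6099064 × 10^6) = 474.9.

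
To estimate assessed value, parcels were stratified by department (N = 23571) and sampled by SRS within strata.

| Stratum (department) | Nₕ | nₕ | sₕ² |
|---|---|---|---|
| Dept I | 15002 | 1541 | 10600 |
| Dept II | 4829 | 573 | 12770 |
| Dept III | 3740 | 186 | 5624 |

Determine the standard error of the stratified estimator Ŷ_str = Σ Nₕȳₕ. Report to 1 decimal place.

Var(Ŷ_str) = Σₕ Nₕ²(1 − fₕ)sₕ²/nₕ.
Dept I: 15002²·(1 − 1541/15002)·10600/1541 = 1.3890878 × 10^9.
Dept II: 4829²·(1 − 573/4829)·12770/573 = 4.5803124 × 10^8.
Dept III: 3740²·(1 − 186/3740)·5624/186 = 4.0190313 × 10^8.
Sum = 2.2490222 × 10^9.
SE = √(2.2490222 × 10^9) = 47423.9.

47423.9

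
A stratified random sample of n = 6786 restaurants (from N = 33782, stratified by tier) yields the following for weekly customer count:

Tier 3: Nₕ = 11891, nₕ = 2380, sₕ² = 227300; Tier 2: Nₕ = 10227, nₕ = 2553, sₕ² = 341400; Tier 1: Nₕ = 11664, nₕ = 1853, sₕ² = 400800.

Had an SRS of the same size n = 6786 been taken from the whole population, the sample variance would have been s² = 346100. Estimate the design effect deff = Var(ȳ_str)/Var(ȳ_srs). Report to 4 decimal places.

Var(ȳ_str) = Σ Wₕ²(1−fₕ)sₕ²/nₕ with Wₕ = Nₕ/33782:
  Tier 3: (11891/33782)²·(1−2380/11891)·227300/2380 = 9.4644706
  Tier 2: (10227/33782)²·(1−2553/10227)·341400/2553 = 9.1962769
  Tier 1: (11664/33782)²·(1−1853/11664)·400800/1853 = 21.689142
  → Var(ȳ_str) = 40.34989.
Var(ȳ_srs) = (1 − 6786/33782)·346100/6786 = 40.756962.
deff = 40.34989 / 40.756962 = 0.9900.

0.9900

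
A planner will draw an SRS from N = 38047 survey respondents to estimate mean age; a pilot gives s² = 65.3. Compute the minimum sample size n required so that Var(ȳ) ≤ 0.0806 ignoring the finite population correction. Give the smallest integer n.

811

Without fpc, n₀ = s²/D = 65.3/0.0806 = 810.1737.
Rounding up, n = 811.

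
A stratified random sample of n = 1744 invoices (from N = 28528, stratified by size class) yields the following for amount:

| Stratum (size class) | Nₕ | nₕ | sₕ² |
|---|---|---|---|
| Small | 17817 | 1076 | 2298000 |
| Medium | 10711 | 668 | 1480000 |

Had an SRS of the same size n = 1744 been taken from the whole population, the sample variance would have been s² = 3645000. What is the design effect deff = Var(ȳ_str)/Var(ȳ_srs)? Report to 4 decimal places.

0.5481

Var(ȳ_str) = Σ Wₕ²(1−fₕ)sₕ²/nₕ with Wₕ = Nₕ/28528:
  Small: (17817/28528)²·(1−1076/17817)·2298000/1076 = 782.72837
  Medium: (10711/28528)²·(1−668/10711)·1480000/668 = 292.84383
  → Var(ȳ_str) = 1075.5722.
Var(ȳ_srs) = (1 − 1744/28528)·3645000/1744 = 1962.2537.
deff = 1075.5722 / 1962.2537 = 0.5481.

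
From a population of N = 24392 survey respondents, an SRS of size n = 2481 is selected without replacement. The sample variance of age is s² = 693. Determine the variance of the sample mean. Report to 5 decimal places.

Under SRS without replacement, Var(ȳ) = (1 − f)·s²/n with f = n/N = 2481/24392 = 0.10171368.
Var(ȳ) = (1 − 0.10171368)·693/2481 = 0.89828632·0.27932285 = 0.2509119.

0.25091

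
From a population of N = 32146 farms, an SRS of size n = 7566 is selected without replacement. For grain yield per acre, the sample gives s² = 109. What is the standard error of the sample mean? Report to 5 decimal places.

Under SRS without replacement, Var(ȳ) = (1 − f)·s²/n with f = n/N = 7566/32146 = 0.23536365.
Var(ȳ) = (1 − 0.23536365)·109/7566 = 0.76463635·0.014406556 = 0.011015776.
SE(ȳ) = √(0.011015776) = 0.10496.

0.10496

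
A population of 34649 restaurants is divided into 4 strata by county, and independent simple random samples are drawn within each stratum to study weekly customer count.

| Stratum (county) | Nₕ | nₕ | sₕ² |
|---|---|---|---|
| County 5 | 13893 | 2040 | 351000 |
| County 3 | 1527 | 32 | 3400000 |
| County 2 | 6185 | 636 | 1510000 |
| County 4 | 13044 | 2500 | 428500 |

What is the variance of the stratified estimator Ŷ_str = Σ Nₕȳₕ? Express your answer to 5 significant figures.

3.7595 × 10^11

Var(Ŷ_str) = Σₕ Nₕ²(1 − fₕ)sₕ²/nₕ.
County 5: 13893²·(1 − 2040/13893)·351000/2040 = 2.8333568 × 10^10.
County 3: 1527²·(1 − 32/1527)·3400000/32 = 2.4255441 × 10^11.
County 2: 6185²·(1 − 636/6185)·1510000/636 = 8.148436 × 10^10.
County 4: 13044²·(1 − 2500/13044)·428500/2500 = 2.3573659 × 10^10.
Sum = 3.75946 × 10^11.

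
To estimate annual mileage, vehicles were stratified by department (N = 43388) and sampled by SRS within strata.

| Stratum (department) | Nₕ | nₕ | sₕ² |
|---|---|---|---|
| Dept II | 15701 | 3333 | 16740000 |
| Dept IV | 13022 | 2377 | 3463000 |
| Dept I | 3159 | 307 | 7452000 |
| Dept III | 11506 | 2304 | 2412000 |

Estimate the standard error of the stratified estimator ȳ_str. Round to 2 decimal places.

28.29

Var(ȳ_str) = Σₕ Wₕ²(1 − fₕ)sₕ²/nₕ with Wₕ = Nₕ/N, N = 43388.
Dept II: Wₕ = 0.36187425; term = 0.36187425²·(1 − 0.21227947)·16740000/3333 = 518.09293.
Dept IV: Wₕ = 0.30012907; term = 0.30012907²·(1 − 0.18253724)·3463000/2377 = 107.27719.
Dept I: Wₕ = 0.07280815; term = 0.07280815²·(1 − 0.09718265)·7452000/307 = 116.1701.
Dept III: Wₕ = 0.26518853; term = 0.26518853²·(1 − 0.20024335)·2412000/2304 = 58.879236.
Sum = 800.41946.
SE = √(800.41946) = 28.29.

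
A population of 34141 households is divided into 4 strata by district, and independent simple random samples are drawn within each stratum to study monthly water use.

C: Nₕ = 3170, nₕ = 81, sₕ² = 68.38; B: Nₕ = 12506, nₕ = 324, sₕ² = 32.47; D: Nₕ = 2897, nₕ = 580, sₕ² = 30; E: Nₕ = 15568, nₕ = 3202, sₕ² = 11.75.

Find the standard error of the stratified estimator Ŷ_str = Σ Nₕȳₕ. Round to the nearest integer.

Var(Ŷ_str) = Σₕ Nₕ²(1 − fₕ)sₕ²/nₕ.
C: 3170²·(1 − 81/3170)·68.38/81 = 8.266492 × 10^6.
B: 12506²·(1 − 324/12506)·32.47/324 = 1.5267724 × 10^7.
D: 2897²·(1 − 580/2897)·30/580 = 347190.47.
E: 15568²·(1 − 3202/15568)·11.75/3202 = 706445.4.
Sum = 2.4587852 × 10^7.
SE = √(2.4587852 × 10^7) = 4959.

4959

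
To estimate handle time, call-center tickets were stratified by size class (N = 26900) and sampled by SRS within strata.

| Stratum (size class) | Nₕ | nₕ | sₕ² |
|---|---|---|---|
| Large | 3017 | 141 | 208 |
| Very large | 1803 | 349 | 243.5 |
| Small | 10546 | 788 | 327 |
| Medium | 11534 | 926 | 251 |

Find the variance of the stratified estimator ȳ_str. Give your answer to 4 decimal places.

0.1251

Var(ȳ_str) = Σₕ Wₕ²(1 − fₕ)sₕ²/nₕ with Wₕ = Nₕ/N, N = 26900.
Large: Wₕ = 0.11215613; term = 0.11215613²·(1 − 0.04673517)·208/141 = 0.017689023.
Very large: Wₕ = 0.06702602; term = 0.06702602²·(1 − 0.19356628)·243.5/349 = 0.0025277209.
Small: Wₕ = 0.39204461; term = 0.39204461²·(1 − 0.07472027)·327/788 = 0.059015427.
Medium: Wₕ = 0.42877323; term = 0.42877323²·(1 − 0.08028438)·251/926 = 0.045832298.
Sum = 0.12506447.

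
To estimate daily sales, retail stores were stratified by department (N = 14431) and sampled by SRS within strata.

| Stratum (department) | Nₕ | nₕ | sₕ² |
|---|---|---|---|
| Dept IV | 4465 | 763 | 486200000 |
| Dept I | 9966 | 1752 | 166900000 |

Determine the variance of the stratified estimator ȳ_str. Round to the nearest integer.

88023

Var(ȳ_str) = Σₕ Wₕ²(1 − fₕ)sₕ²/nₕ with Wₕ = Nₕ/N, N = 14431.
Dept IV: Wₕ = 0.30940337; term = 0.30940337²·(1 − 0.17088466)·486200000/763 = 50577.277.
Dept I: Wₕ = 0.69059663; term = 0.69059663²·(1 − 0.17579771)·166900000/1752 = 37445.959.
Sum = 88023.236.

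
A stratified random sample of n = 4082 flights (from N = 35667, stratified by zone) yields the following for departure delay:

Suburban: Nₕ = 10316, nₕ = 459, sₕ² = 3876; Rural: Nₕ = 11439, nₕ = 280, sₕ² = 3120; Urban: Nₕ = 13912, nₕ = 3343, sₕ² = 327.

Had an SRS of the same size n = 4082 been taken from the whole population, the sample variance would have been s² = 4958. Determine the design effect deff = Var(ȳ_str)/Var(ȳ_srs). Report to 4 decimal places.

1.6776

Var(ȳ_str) = Σ Wₕ²(1−fₕ)sₕ²/nₕ with Wₕ = Nₕ/35667:
  Suburban: (10316/35667)²·(1−459/10316)·3876/459 = 0.67498483
  Rural: (11439/35667)²·(1−280/11439)·3120/280 = 1.1180899
  Urban: (13912/35667)²·(1−3343/13912)·327/3343 = 0.01130581
  → Var(ȳ_str) = 1.8043805.
Var(ȳ_srs) = (1 − 4082/35667)·4958/4082 = 1.0755926.
deff = 1.8043805 / 1.0755926 = 1.6776.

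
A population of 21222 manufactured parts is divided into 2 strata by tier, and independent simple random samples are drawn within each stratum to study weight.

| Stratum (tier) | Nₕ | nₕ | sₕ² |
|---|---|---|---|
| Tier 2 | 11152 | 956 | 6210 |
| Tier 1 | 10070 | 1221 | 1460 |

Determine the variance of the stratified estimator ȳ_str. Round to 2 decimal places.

Var(ȳ_str) = Σₕ Wₕ²(1 − fₕ)sₕ²/nₕ with Wₕ = Nₕ/N, N = 21222.
Tier 2: Wₕ = 0.52549241; term = 0.52549241²·(1 − 0.08572453)·6210/956 = 1.6399993.
Tier 1: Wₕ = 0.47450759; term = 0.47450759²·(1 − 0.12125124)·1460/1221 = 0.23658556.
Sum = 1.8765849.

1.88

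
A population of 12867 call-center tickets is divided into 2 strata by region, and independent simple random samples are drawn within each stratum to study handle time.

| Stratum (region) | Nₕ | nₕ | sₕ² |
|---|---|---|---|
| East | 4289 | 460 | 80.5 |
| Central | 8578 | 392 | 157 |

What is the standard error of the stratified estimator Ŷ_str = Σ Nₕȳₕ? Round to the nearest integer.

Var(Ŷ_str) = Σₕ Nₕ²(1 − fₕ)sₕ²/nₕ.
East: 4289²·(1 − 460/4289)·80.5/460 = 2.8739517 × 10^6.
Central: 8578²·(1 − 392/8578)·157/392 = 2.8123629 × 10^7.
Sum = 3.0997581 × 10^7.
SE = √(3.0997581 × 10^7) = 5568.

5568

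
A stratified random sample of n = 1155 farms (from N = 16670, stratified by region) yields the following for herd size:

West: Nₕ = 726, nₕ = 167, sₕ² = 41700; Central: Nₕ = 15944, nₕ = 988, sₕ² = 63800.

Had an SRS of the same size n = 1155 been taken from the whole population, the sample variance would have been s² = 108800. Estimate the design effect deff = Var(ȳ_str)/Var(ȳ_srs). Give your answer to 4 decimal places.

Var(ȳ_str) = Σ Wₕ²(1−fₕ)sₕ²/nₕ with Wₕ = Nₕ/16670:
  West: (726/16670)²·(1−167/726)·41700/167 = 0.36466729
  Central: (15944/16670)²·(1−988/15944)·63800/988 = 55.412185
  → Var(ȳ_str) = 55.776852.
Var(ȳ_srs) = (1 − 1155/16670)·108800/1155 = 87.67244.
deff = 55.776852 / 87.67244 = 0.6362.

0.6362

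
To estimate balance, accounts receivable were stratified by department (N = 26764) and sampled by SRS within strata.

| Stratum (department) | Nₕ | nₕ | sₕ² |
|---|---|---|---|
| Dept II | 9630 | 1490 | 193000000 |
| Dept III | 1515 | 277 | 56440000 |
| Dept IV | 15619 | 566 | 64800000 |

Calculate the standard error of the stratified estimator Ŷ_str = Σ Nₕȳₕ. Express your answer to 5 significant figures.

6.1199 × 10^6

Var(Ŷ_str) = Σₕ Nₕ²(1 − fₕ)sₕ²/nₕ.
Dept II: 9630²·(1 − 1490/9630)·193000000/1490 = 1.0153639 × 10^13.
Dept III: 1515²·(1 − 277/1515)·56440000/277 = 3.8215585 × 10^11.
Dept IV: 15619²·(1 − 566/15619)·64800000/566 = 2.6917509 × 10^13.
Sum = 3.7453304 × 10^13.
SE = √(3.7453304 × 10^13) = 6.1199 × 10^6.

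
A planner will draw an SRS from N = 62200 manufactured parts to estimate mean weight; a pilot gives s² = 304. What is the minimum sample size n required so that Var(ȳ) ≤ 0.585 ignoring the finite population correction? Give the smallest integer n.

520

Without fpc, n₀ = s²/D = 304/0.585 = 519.6581.
Rounding up, n = 520.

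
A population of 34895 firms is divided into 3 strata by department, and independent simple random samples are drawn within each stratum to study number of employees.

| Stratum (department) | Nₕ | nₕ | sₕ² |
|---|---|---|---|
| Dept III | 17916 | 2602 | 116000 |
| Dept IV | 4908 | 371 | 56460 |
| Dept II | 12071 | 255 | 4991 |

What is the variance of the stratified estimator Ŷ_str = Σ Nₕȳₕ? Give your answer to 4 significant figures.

Var(Ŷ_str) = Σₕ Nₕ²(1 − fₕ)sₕ²/nₕ.
Dept III: 17916²·(1 − 2602/17916)·116000/2602 = 1.2231519 × 10^10.
Dept IV: 4908²·(1 − 371/4908)·56460/371 = 3.388756 × 10^9.
Dept II: 12071²·(1 − 255/12071)·4991/255 = 2.791651 × 10^9.
Sum = 1.8411926 × 10^10.

1.841 × 10^10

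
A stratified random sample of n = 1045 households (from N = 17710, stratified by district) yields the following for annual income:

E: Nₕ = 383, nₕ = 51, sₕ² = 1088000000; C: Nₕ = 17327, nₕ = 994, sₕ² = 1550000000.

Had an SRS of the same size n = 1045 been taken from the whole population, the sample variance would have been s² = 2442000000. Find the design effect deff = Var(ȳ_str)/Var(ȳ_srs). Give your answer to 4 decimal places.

Var(ȳ_str) = Σ Wₕ²(1−fₕ)sₕ²/nₕ with Wₕ = Nₕ/17710:
  E: (383/17710)²·(1−51/383)·1088000000/51 = 8648.8518
  C: (17327/17710)²·(1−994/17327)·1550000000/994 = 1.4070111 × 10^6
  → Var(ȳ_str) = 1.41566 × 10^6.
Var(ȳ_srs) = (1 − 1045/17710)·2442000000/1045 = 2.1989539 × 10^6.
deff = (1.41566 × 10^6) / (2.1989539 × 10^6) = 0.6438.

0.6438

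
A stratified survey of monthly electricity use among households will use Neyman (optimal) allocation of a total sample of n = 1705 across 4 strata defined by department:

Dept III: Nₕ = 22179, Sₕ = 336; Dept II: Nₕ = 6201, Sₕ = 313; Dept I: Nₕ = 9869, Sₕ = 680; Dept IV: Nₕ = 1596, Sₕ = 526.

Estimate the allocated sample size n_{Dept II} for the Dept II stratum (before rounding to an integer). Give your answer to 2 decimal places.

195.31

Neyman allocation: nₕ = n·NₕSₕ / Σⱼ NⱼSⱼ.
Σ NⱼSⱼ = 22179·336 + 6201·313 + 9869·680 + 1596·526 = 1.6943473 × 10^7.
n_{Dept II} = 1705·6201·313 / (1.6943473 × 10^7) = 195.31.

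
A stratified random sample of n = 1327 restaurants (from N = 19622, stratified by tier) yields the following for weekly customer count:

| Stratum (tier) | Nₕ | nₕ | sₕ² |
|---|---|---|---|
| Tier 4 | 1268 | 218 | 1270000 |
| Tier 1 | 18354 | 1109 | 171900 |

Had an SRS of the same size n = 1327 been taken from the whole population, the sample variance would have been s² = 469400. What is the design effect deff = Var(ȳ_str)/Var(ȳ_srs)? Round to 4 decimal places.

Var(ȳ_str) = Σ Wₕ²(1−fₕ)sₕ²/nₕ with Wₕ = Nₕ/19622:
  Tier 4: (1268/19622)²·(1−218/1268)·1270000/218 = 20.145091
  Tier 1: (18354/19622)²·(1−1109/18354)·171900/1109 = 127.42414
  → Var(ȳ_str) = 147.56923.
Var(ȳ_srs) = (1 − 1327/19622)·469400/1327 = 329.80809.
deff = 147.56923 / 329.80809 = 0.4474.

0.4474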